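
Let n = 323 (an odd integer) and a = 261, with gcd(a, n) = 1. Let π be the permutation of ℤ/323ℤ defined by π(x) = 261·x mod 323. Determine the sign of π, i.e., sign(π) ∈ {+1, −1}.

+1

Orbit of 9 under x↦261x: [9, 88, 35, 91, 172, 318, 310]… (length divides ord_323(261)).
Cycle type of π: 144×2 + 18 + 16 + 1; total 5 cycles.
With 5 cycles on 323 points, sign = (−1)^{323−5} = +1.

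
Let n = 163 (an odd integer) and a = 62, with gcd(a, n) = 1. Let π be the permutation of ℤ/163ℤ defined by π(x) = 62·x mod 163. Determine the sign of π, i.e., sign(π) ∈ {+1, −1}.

+1

Trace 95: π^k(95) = [95, 22, 60, 134, 158, 16, 14] for k=0..6.
Decompose π into cycles: lengths [81, 81, 1] (3 cycles, including the fixed point 0).
With 3 cycles on 163 points, sign = (−1)^{163−3} = +1.
(62|163)_J = +1 (Zolotarev's lemma cross-check).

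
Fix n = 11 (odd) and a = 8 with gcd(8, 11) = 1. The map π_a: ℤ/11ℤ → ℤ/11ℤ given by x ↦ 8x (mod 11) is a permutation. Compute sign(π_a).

Trace 10: π^k(10) = [10, 3, 2, 5, 7, 1, 8] for k=0..6.
2 cycles of lengths [10, 1].
n − c = 11 − 2 = 9; sign = (−1)^9 = -1.
(8|11)_J = -1 (Zolotarev's lemma cross-check).

-1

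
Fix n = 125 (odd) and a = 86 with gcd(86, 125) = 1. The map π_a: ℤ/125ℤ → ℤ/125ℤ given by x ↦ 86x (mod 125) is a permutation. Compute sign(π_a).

Start at x=71: 71 → 106 → 116 → 101 → 61 → 121 → 31 → … (one orbit).
Cycle lengths of π_86 on ℤ/125ℤ: [25, 25, 25, 25, 5, 5, 5, 5, 1, 1, 1, 1, 1]; 13 cycles in total.
125 − 13 = 112 transpositions; sign(π) = (−1)^112 = +1.

+1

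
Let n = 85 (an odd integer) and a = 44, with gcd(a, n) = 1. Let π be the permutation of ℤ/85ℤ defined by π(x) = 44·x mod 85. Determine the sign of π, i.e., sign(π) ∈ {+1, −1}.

Start at x=14: 14 → 21 → 74 → 26 → 39 → 16 → 24 → … (one orbit).
Cycle type of π: 16×5 + 2×2 + 1; total 8 cycles.
Σ(ℓ_i−1) = 85−8 = 77; sign = (−1)^77 = -1.
Check: (44/85) = -1 by Zolotarev.

-1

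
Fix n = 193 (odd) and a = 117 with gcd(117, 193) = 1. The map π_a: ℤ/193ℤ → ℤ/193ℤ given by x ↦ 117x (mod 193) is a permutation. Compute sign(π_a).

-1

Start at x=105: 105 → 126 → 74 → 166 → 122 → 185 → 29 → … (one orbit).
Cycle type of π: 64×3 + 1; total 4 cycles.
With 4 cycles on 193 points, sign = (−1)^{193−4} = -1.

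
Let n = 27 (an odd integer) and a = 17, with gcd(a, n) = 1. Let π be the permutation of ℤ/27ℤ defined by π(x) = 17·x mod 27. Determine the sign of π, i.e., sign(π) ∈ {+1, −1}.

-1

Start at x=17: 17 → 19 → 26 → 10 → 8 → 1 → 17 (one orbit).
Decompose π into cycles: lengths [6, 6, 6, 2, 2, 2, 2, 1] (8 cycles, including the fixed point 0).
27 − 8 = 19 transpositions; sign(π) = (−1)^19 = -1.
The Jacobi symbol (17|27) = -1 (Zolotarev) agrees.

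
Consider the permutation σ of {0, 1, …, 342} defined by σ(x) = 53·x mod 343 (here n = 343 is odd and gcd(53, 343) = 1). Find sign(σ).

Orbit of 288 under x↦53x: [288, 172, 198, 204, 179, 226, 316]… (length divides ord_343(53)).
Cycle type of π: 147×2 + 21×2 + 3×2 + 1; total 7 cycles.
n − c = 343 − 7 = 336; sign = (−1)^336 = +1.
Check: (53/343) = +1 by Zolotarev.

+1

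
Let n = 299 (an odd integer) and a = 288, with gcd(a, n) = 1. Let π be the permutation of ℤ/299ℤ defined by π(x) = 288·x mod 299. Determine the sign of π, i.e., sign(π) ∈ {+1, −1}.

Trace 133: π^k(133) = [133, 32, 246, 284, 165, 278, 231] for k=0..6.
Decompose π into cycles: lengths [132, 132, 12, 11, 11, 1] (6 cycles, including the fixed point 0).
299 − 6 = 293 transpositions; sign(π) = (−1)^293 = -1.
(288|299)_J = -1 (Zolotarev's lemma cross-check).

-1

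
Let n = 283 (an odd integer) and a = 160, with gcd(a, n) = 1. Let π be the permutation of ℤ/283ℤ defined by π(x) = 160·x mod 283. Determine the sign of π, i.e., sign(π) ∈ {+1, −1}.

Start at x=121: 121 → 116 → 165 → 81 → 225 → 59 → 101 → … (one orbit).
Decompose π into cycles: lengths [141, 141, 1] (3 cycles, including the fixed point 0).
sign(π) = (−1)^{n − #cycles} = (−1)^{283−3} = (−1)^280 = +1.

+1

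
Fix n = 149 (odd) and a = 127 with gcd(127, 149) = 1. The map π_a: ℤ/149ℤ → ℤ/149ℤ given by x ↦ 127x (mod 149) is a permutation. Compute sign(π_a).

+1

Orbit of 127 under x↦127x: [127, 37, 80, 28, 129, 142, 5]… (length divides ord_149(127)).
Decompose π into cycles: lengths [37, 37, 37, 37, 1] (5 cycles, including the fixed point 0).
n − c = 149 − 5 = 144; sign = (−1)^144 = +1.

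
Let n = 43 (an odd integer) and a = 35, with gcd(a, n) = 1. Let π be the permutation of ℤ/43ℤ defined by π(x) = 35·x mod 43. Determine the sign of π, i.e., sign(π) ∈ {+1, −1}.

Trace 4: π^k(4) = [4, 11, 41, 16, 1, 35, 21] for k=0..6.
The orbit structure of x ↦ 35x mod 43: 7 orbits of sizes [7, 7, 7, 7, 7, 7, 1].
43 − 7 = 36 transpositions; sign(π) = (−1)^36 = +1.
Check: (35/43) = +1 by Zolotarev.

+1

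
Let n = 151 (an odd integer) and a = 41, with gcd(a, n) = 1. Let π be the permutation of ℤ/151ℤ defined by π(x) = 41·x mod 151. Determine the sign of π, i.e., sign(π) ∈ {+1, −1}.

Orbit of 91 under x↦41x: [91, 107, 8, 26, 9, 67, 29]… (length divides ord_151(41)).
Decompose π into cycles: lengths [50, 50, 50, 1] (4 cycles, including the fixed point 0).
Σ(ℓ_i−1) = 151−4 = 147; sign = (−1)^147 = -1.
Check: (41/151) = -1 by Zolotarev.

-1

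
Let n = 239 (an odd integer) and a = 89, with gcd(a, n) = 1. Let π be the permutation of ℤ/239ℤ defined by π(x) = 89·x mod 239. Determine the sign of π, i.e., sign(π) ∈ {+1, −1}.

-1

Start at x=89: 89 → 34 → 158 → 200 → 114 → 108 → 52 → … (one orbit).
Decompose π into cycles: lengths [238, 1] (2 cycles, including the fixed point 0).
sign(π) = (−1)^{n − #cycles} = (−1)^{239−2} = (−1)^237 = -1.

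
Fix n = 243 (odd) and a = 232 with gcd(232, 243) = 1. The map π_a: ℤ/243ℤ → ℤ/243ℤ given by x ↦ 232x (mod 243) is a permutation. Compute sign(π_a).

+1

Orbit of 220 under x↦232x: [220, 10, 133, 238, 55, 124, 94]… (length divides ord_243(232)).
The orbit structure of x ↦ 232x mod 243: 11 orbits of sizes [81, 81, 27, 27, 9, 9, 3, 3, 1, 1, 1].
With 11 cycles on 243 points, sign = (−1)^{243−11} = +1.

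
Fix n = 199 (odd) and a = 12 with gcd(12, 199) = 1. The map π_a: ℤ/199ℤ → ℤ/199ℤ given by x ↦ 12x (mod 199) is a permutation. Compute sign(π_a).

-1

Start at x=8: 8 → 96 → 157 → 93 → 121 → 59 → 111 → … (one orbit).
π_12 has 4 disjoint cycles with lengths [66, 66, 66, 1] on {0,…,198}.
sign(π) = (−1)^{n − #cycles} = (−1)^{199−4} = (−1)^195 = -1.
Via Zolotarev, sign(π_{12}) = (12|199) = -1.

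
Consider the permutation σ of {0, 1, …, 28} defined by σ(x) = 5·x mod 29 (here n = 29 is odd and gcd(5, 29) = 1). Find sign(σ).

Orbit of 24 under x↦5x: [24, 4, 20, 13, 7, 6, 1]… (length divides ord_29(5)).
3 cycles of lengths [14, 14, 1].
Σ(ℓ_i−1) = 29−3 = 26; sign = (−1)^26 = +1.
Zolotarev: (5|29) = +1, matching the cycle-count sign.

+1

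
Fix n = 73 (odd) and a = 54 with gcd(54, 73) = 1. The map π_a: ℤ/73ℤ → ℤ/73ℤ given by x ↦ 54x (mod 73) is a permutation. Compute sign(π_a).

+1

Trace 37: π^k(37) = [37, 27, 71, 38, 8, 67, 41] for k=0..6.
The orbit structure of x ↦ 54x mod 73: 3 orbits of sizes [36, 36, 1].
sign(π) = (−1)^{n − #cycles} = (−1)^{73−3} = (−1)^70 = +1.
(54|73)_J = +1 (Zolotarev's lemma cross-check).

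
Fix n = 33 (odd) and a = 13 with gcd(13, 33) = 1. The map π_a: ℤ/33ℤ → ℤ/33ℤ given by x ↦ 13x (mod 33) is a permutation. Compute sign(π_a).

Orbit of 16 under x↦13x: [16, 10, 31, 7, 25, 28, 1]… (length divides ord_33(13)).
Cycle lengths of π_13 on ℤ/33ℤ: [10, 10, 10, 1, 1, 1]; 6 cycles in total.
n − c = 33 − 6 = 27; sign = (−1)^27 = -1.

-1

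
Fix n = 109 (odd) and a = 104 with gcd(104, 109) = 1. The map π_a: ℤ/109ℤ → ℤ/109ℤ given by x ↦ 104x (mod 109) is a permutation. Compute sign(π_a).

Orbit of 5 under x↦104x: [5, 84, 16, 29, 73, 71, 81]… (length divides ord_109(104)).
Decompose π into cycles: lengths [54, 54, 1] (3 cycles, including the fixed point 0).
n − c = 109 − 3 = 106; sign = (−1)^106 = +1.
The Jacobi symbol (104|109) = +1 (Zolotarev) agrees.

+1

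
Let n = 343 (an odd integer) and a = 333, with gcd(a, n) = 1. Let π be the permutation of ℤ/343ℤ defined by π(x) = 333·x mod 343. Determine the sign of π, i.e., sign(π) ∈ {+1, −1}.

Trace 169: π^k(169) = [169, 25, 93, 99, 39, 296, 127] for k=0..6.
Decompose π into cycles: lengths [147, 147, 21, 21, 3, 3, 1] (7 cycles, including the fixed point 0).
343 − 7 = 336 transpositions; sign(π) = (−1)^336 = +1.
Via Zolotarev, sign(π_{333}) = (333|343) = +1.

+1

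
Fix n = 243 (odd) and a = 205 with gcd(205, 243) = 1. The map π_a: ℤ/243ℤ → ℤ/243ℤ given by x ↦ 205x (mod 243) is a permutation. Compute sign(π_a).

+1

Orbit of 208 under x↦205x: [208, 115, 4, 91, 187, 184, 55]… (length divides ord_243(205)).
Decompose π into cycles: lengths [81, 81, 27, 27, 9, 9, 3, 3, 1, 1, 1] (11 cycles, including the fixed point 0).
n − c = 243 − 11 = 232; sign = (−1)^232 = +1.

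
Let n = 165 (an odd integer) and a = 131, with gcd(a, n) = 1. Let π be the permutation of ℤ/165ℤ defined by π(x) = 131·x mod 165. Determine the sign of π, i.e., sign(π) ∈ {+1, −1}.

+1

Start at x=131: 131 → 1 → 131 (one orbit).
The orbit structure of x ↦ 131x mod 165: 85 orbits of sizes [2, 2, 2, 2, 2, 2, 2, 2, 2, 2, 2, 2, 2, 2, 2, 2, 2, 2, 2, 2, 2, 2, 2, 2, 2, 2, 2, 2, 2, 2, 2, 2, 2, 2, 2, 2, 2, 2, 2, 2, 2, 2, 2, 2, 2, 2, 2, 2, 2, 2, 2, 2, 2, 2, 2, 2, 2, 2, 2, 2, 2, 2, 2, 2, 2, 2, 2, 2, 2, 2, 2, 2, 2, 2, 2, 2, 2, 2, 2, 2, 1, 1, 1, 1, 1].
85 cycles on 165: each ℓ→(−1)^(ℓ−1), product (−1)^80 = +1.
(131|165)_J = +1 (Zolotarev's lemma cross-check).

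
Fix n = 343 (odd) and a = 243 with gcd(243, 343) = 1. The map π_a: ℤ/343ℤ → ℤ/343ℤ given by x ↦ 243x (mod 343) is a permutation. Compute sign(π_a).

-1

Orbit of 243 under x↦243x: [243, 53, 188, 65, 17, 15, 215]… (length divides ord_343(243)).
The orbit structure of x ↦ 243x mod 343: 4 orbits of sizes [294, 42, 6, 1].
343 − 4 = 339 transpositions; sign(π) = (−1)^339 = -1.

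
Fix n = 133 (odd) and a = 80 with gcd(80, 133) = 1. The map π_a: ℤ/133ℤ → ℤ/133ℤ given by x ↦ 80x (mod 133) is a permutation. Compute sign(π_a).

Trace 125: π^k(125) = [125, 25, 5, 1, 80, 16, 83] for k=0..6.
Cycle type of π: 18×6 + 9×2 + 6 + 1; total 10 cycles.
10 cycles on 133: each ℓ→(−1)^(ℓ−1), product (−1)^123 = -1.
Zolotarev: (80|133) = -1, matching the cycle-count sign.

-1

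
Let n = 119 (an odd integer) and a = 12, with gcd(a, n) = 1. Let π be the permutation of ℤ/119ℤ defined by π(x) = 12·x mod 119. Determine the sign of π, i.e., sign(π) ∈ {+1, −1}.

+1

Orbit of 97 under x↦12x: [97, 93, 45, 64, 54, 53, 41]… (length divides ord_119(12)).
π_12 has 5 disjoint cycles with lengths [48, 48, 16, 6, 1] on {0,…,118}.
With 5 cycles on 119 points, sign = (−1)^{119−5} = +1.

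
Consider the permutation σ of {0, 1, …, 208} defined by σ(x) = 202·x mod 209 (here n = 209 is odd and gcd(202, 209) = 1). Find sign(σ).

Start at x=170: 170 → 64 → 179 → 1 → 202 → 49 → 75 → … (one orbit).
Decompose π into cycles: lengths [30, 30, 30, 30, 30, 30, 6, 6, 6, 5, 5, 1] (12 cycles, including the fixed point 0).
With 12 cycles on 209 points, sign = (−1)^{209−12} = -1.

-1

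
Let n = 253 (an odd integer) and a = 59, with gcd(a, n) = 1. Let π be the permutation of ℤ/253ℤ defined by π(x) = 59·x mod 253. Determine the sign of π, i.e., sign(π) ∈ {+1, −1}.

+1

Start at x=141: 141 → 223 → 1 → 59 → 192 → 196 → 179 → … (one orbit).
Cycle lengths of π_59 on ℤ/253ℤ: [55, 55, 55, 55, 11, 11, 5, 5, 1]; 9 cycles in total.
Σ(ℓ_i−1) = 253−9 = 244; sign = (−1)^244 = +1.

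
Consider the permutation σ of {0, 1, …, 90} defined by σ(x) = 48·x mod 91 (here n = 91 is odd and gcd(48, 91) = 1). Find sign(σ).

Trace 55: π^k(55) = [55, 1, 48, 29, 27, 22] for k=0..5.
20 cycles of lengths [6, 6, 6, 6, 6, 6, 6, 6, 6, 6, 6, 6, 3, 3, 3, 3, 2, 2, 2, 1].
With 20 cycles on 91 points, sign = (−1)^{91−20} = -1.

-1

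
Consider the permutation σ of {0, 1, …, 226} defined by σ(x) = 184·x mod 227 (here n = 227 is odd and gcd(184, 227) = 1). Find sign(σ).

Start at x=62: 62 → 58 → 3 → 98 → 99 → 56 → 89 → … (one orbit).
Cycle type of π: 226 + 1; total 2 cycles.
sign(π) = (−1)^{n − #cycles} = (−1)^{227−2} = (−1)^225 = -1.
Via Zolotarev, sign(π_{184}) = (184|227) = -1.

-1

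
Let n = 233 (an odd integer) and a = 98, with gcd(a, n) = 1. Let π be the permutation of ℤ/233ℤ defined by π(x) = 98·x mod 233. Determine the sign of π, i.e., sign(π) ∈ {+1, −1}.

+1

Start at x=204: 204 → 187 → 152 → 217 → 63 → 116 → 184 → … (one orbit).
Cycle lengths of π_98 on ℤ/233ℤ: [58, 58, 58, 58, 1]; 5 cycles in total.
5 cycles on 233: each ℓ→(−1)^(ℓ−1), product (−1)^228 = +1.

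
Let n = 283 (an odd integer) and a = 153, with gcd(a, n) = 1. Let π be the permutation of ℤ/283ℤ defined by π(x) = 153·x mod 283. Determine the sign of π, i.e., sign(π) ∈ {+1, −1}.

Start at x=14: 14 → 161 → 12 → 138 → 172 → 280 → 107 → … (one orbit).
Cycle lengths of π_153 on ℤ/283ℤ: [282, 1]; 2 cycles in total.
sign(π) = (−1)^{n − #cycles} = (−1)^{283−2} = (−1)^281 = -1.
(153|283)_J = -1 (Zolotarev's lemma cross-check).

-1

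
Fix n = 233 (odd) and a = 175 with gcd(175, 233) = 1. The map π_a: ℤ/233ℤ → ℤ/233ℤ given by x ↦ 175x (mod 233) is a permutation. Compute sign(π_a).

+1

Orbit of 92 under x↦175x: [92, 23, 64, 16, 4, 1, 175]… (length divides ord_233(175)).
9 cycles of lengths [29, 29, 29, 29, 29, 29, 29, 29, 1].
With 9 cycles on 233 points, sign = (−1)^{233−9} = +1.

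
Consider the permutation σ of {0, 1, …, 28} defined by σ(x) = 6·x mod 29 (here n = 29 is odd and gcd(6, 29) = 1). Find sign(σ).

+1

Trace 4: π^k(4) = [4, 24, 28, 23, 22, 16, 9] for k=0..6.
Decompose π into cycles: lengths [14, 14, 1] (3 cycles, including the fixed point 0).
3 cycles on 29: each ℓ→(−1)^(ℓ−1), product (−1)^26 = +1.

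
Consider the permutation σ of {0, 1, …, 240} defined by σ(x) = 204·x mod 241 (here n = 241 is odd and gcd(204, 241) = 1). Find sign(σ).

Trace 31: π^k(31) = [31, 58, 23, 113, 157, 216, 202] for k=0..6.
2 cycles of lengths [240, 1].
241 − 2 = 239 transpositions; sign(π) = (−1)^239 = -1.
Zolotarev: (204|241) = -1, matching the cycle-count sign.

-1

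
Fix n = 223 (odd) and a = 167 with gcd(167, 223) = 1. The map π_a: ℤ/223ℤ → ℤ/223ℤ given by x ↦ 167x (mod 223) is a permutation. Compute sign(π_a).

-1

Trace 103: π^k(103) = [103, 30, 104, 197, 118, 82, 91] for k=0..6.
Cycle lengths of π_167 on ℤ/223ℤ: [74, 74, 74, 1]; 4 cycles in total.
sign(π) = (−1)^{n − #cycles} = (−1)^{223−4} = (−1)^219 = -1.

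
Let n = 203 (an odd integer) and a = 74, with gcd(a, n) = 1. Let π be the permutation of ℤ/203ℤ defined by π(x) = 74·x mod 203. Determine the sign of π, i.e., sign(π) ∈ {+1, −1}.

Orbit of 16 under x↦74x: [16, 169, 123, 170, 197, 165, 30]… (length divides ord_203(74)).
15 cycles of lengths [21, 21, 21, 21, 21, 21, 21, 21, 7, 7, 7, 7, 3, 3, 1].
With 15 cycles on 203 points, sign = (−1)^{203−15} = +1.
Via Zolotarev, sign(π_{74}) = (74|203) = +1.

+1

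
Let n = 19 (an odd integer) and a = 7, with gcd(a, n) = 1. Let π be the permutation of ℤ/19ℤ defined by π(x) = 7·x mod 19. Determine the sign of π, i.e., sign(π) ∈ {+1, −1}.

Trace 1: π^k(1) = [1, 7, 11] for k=0..2.
Decompose π into cycles: lengths [3, 3, 3, 3, 3, 3, 1] (7 cycles, including the fixed point 0).
Σ(ℓ_i−1) = 19−7 = 12; sign = (−1)^12 = +1.
Via Zolotarev, sign(π_{7}) = (7|19) = +1.

+1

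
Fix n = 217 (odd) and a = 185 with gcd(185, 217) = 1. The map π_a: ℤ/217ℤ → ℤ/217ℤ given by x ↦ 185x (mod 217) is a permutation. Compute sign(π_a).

+1

Trace 32: π^k(32) = [32, 61, 1, 185, 156, 216] for k=0..5.
Cycle lengths of π_185 on ℤ/217ℤ: [6, 6, 6, 6, 6, 6, 6, 6, 6, 6, 6, 6, 6, 6, 6, 6, 6, 6, 6, 6, 6, 6, 6, 6, 6, 6, 6, 6, 6, 6, 6, 2, 2, 2, 2, 2, 2, 2, 2, 2, 2, 2, 2, 2, 2, 2, 1]; 47 cycles in total.
With 47 cycles on 217 points, sign = (−1)^{217−47} = +1.
(185|217)_J = +1 (Zolotarev's lemma cross-check).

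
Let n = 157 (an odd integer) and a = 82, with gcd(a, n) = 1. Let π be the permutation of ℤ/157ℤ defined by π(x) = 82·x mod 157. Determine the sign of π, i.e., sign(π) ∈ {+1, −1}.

Trace 46: π^k(46) = [46, 4, 14, 49, 93, 90, 1] for k=0..6.
Decompose π into cycles: lengths [26, 26, 26, 26, 26, 26, 1] (7 cycles, including the fixed point 0).
sign(π) = (−1)^{n − #cycles} = (−1)^{157−7} = (−1)^150 = +1.
The Jacobi symbol (82|157) = +1 (Zolotarev) agrees.

+1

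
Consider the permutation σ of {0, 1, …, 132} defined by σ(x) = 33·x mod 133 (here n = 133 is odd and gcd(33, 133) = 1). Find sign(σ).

Start at x=64: 64 → 117 → 4 → 132 → 100 → 108 → 106 → … (one orbit).
9 cycles of lengths [18, 18, 18, 18, 18, 18, 18, 6, 1].
With 9 cycles on 133 points, sign = (−1)^{133−9} = +1.
Zolotarev: (33|133) = +1, matching the cycle-count sign.

+1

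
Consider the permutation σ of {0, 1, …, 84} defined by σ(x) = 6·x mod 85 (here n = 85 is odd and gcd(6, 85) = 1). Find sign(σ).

Orbit of 26 under x↦6x: [26, 71, 1, 6, 36, 46, 21]… (length divides ord_85(6)).
10 cycles of lengths [16, 16, 16, 16, 16, 1, 1, 1, 1, 1].
sign(π) = (−1)^{n − #cycles} = (−1)^{85−10} = (−1)^75 = -1.

-1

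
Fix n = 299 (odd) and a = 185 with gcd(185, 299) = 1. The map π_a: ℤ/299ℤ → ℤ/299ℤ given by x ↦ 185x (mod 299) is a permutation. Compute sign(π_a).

Orbit of 185 under x↦185x: [185, 139, 1]… (length divides ord_299(185)).
π_185 has 115 disjoint cycles with lengths [3, 3, 3, 3, 3, 3, 3, 3, 3, 3, 3, 3, 3, 3, 3, 3, 3, 3, 3, 3, 3, 3, 3, 3, 3, 3, 3, 3, 3, 3, 3, 3, 3, 3, 3, 3, 3, 3, 3, 3, 3, 3, 3, 3, 3, 3, 3, 3, 3, 3, 3, 3, 3, 3, 3, 3, 3, 3, 3, 3, 3, 3, 3, 3, 3, 3, 3, 3, 3, 3, 3, 3, 3, 3, 3, 3, 3, 3, 3, 3, 3, 3, 3, 3, 3, 3, 3, 3, 3, 3, 3, 3, 1, 1, 1, 1, 1, 1, 1, 1, 1, 1, 1, 1, 1, 1, 1, 1, 1, 1, 1, 1, 1, 1, 1] on {0,…,298}.
n − c = 299 − 115 = 184; sign = (−1)^184 = +1.
Zolotarev: (185|299) = +1, matching the cycle-count sign.

+1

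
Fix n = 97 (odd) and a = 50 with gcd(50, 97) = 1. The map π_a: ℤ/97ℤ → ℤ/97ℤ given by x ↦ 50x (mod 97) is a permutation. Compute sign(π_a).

+1

Start at x=75: 75 → 64 → 96 → 47 → 22 → 33 → 1 → … (one orbit).
The orbit structure of x ↦ 50x mod 97: 13 orbits of sizes [8, 8, 8, 8, 8, 8, 8, 8, 8, 8, 8, 8, 1].
sign(π) = (−1)^{n − #cycles} = (−1)^{97−13} = (−1)^84 = +1.
Check: (50/97) = +1 by Zolotarev.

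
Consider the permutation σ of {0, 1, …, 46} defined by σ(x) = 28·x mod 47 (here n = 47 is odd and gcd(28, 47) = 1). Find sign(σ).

Start at x=2: 2 → 9 → 17 → 6 → 27 → 4 → 18 → … (one orbit).
Decompose π into cycles: lengths [23, 23, 1] (3 cycles, including the fixed point 0).
With 3 cycles on 47 points, sign = (−1)^{47−3} = +1.
Zolotarev: (28|47) = +1, matching the cycle-count sign.

+1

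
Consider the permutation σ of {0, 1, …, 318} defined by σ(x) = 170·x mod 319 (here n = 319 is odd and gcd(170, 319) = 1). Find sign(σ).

Trace 306: π^k(306) = [306, 23, 82, 223, 268, 262, 199] for k=0..6.
15 cycles of lengths [35, 35, 35, 35, 35, 35, 35, 35, 7, 7, 7, 7, 5, 5, 1].
sign(π) = (−1)^{n − #cycles} = (−1)^{319−15} = (−1)^304 = +1.
Zolotarev: (170|319) = +1, matching the cycle-count sign.

+1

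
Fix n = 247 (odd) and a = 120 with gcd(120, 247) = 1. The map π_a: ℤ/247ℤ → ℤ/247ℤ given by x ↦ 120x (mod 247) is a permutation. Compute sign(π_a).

+1

Trace 144: π^k(144) = [144, 237, 35, 1, 120, 74, 235] for k=0..6.
Cycle type of π: 9×26 + 3×4 + 1; total 31 cycles.
Σ(ℓ_i−1) = 247−31 = 216; sign = (−1)^216 = +1.
Zolotarev: (120|247) = +1, matching the cycle-count sign.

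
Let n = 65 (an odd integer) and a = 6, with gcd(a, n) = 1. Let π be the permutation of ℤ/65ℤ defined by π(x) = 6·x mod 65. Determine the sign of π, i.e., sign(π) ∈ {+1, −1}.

-1

Trace 1: π^k(1) = [1, 6, 36, 21, 61, 41, 51] for k=0..6.
The orbit structure of x ↦ 6x mod 65: 10 orbits of sizes [12, 12, 12, 12, 12, 1, 1, 1, 1, 1].
With 10 cycles on 65 points, sign = (−1)^{65−10} = -1.
The Jacobi symbol (6|65) = -1 (Zolotarev) agrees.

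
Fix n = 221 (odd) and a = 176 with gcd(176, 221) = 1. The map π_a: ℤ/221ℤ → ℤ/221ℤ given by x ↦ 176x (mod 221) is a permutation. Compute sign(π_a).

+1

Start at x=71: 71 → 120 → 125 → 121 → 80 → 157 → 7 → … (one orbit).
Decompose π into cycles: lengths [48, 48, 48, 48, 16, 12, 1] (7 cycles, including the fixed point 0).
n − c = 221 − 7 = 214; sign = (−1)^214 = +1.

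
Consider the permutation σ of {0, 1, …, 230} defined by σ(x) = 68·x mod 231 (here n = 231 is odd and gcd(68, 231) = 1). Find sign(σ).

-1

Start at x=227: 227 → 190 → 215 → 67 → 167 → 37 → 206 → … (one orbit).
Decompose π into cycles: lengths [30, 30, 30, 30, 30, 30, 10, 10, 10, 6, 6, 6, 2, 1] (14 cycles, including the fixed point 0).
231 − 14 = 217 transpositions; sign(π) = (−1)^217 = -1.
The Jacobi symbol (68|231) = -1 (Zolotarev) agrees.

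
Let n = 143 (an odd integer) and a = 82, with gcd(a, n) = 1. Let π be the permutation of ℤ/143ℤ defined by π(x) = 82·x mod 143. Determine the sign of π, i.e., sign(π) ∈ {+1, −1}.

+1

Start at x=103: 103 → 9 → 23 → 27 → 69 → 81 → 64 → … (one orbit).
π_82 has 9 disjoint cycles with lengths [30, 30, 30, 30, 6, 6, 5, 5, 1] on {0,…,142}.
sign(π) = (−1)^{n − #cycles} = (−1)^{143−9} = (−1)^134 = +1.
Via Zolotarev, sign(π_{82}) = (82|143) = +1.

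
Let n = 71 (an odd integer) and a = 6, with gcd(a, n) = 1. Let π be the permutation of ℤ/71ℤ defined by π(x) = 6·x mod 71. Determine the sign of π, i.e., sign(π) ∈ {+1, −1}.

+1

Orbit of 25 under x↦6x: [25, 8, 48, 4, 24, 2, 12]… (length divides ord_71(6)).
3 cycles of lengths [35, 35, 1].
With 3 cycles on 71 points, sign = (−1)^{71−3} = +1.
Check: (6/71) = +1 by Zolotarev.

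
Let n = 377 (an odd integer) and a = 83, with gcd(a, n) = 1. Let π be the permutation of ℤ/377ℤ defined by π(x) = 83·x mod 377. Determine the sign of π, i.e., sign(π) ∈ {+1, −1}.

Start at x=168: 168 → 372 → 339 → 239 → 233 → 112 → 248 → … (one orbit).
20 cycles of lengths [28, 28, 28, 28, 28, 28, 28, 28, 28, 28, 28, 28, 7, 7, 7, 7, 4, 4, 4, 1].
With 20 cycles on 377 points, sign = (−1)^{377−20} = -1.
Zolotarev: (83|377) = -1, matching the cycle-count sign.

-1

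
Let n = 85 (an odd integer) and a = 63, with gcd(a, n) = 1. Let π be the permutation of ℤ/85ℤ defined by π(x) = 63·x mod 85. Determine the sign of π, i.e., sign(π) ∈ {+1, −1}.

+1

Trace 73: π^k(73) = [73, 9, 57, 21, 48, 49, 27] for k=0..6.
Decompose π into cycles: lengths [16, 16, 16, 16, 16, 4, 1] (7 cycles, including the fixed point 0).
n − c = 85 − 7 = 78; sign = (−1)^78 = +1.
Via Zolotarev, sign(π_{63}) = (63|85) = +1.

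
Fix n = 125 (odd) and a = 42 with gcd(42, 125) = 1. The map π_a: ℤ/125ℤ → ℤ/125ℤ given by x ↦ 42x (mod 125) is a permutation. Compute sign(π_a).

-1

Start at x=37: 37 → 54 → 18 → 6 → 2 → 84 → 28 → … (one orbit).
π_42 has 4 disjoint cycles with lengths [100, 20, 4, 1] on {0,…,124}.
sign(π) = (−1)^{n − #cycles} = (−1)^{125−4} = (−1)^121 = -1.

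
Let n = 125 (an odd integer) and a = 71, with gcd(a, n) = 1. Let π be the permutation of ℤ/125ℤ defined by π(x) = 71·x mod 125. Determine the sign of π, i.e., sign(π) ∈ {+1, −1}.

Start at x=106: 106 → 26 → 96 → 66 → 61 → 81 → 1 → … (one orbit).
13 cycles of lengths [25, 25, 25, 25, 5, 5, 5, 5, 1, 1, 1, 1, 1].
sign(π) = (−1)^{n − #cycles} = (−1)^{125−13} = (−1)^112 = +1.

+1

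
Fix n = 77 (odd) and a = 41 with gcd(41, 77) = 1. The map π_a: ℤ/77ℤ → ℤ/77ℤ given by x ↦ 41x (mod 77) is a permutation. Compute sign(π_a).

+1

Trace 41: π^k(41) = [41, 64, 6, 15, 76, 36, 13] for k=0..6.
Decompose π into cycles: lengths [10, 10, 10, 10, 10, 10, 10, 2, 2, 2, 1] (11 cycles, including the fixed point 0).
11 cycles on 77: each ℓ→(−1)^(ℓ−1), product (−1)^66 = +1.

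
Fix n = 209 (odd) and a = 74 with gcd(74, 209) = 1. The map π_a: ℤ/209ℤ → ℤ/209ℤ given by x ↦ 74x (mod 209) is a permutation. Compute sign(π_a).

Orbit of 139 under x↦74x: [139, 45, 195, 9, 39, 169, 175]… (length divides ord_209(74)).
6 cycles of lengths [90, 90, 10, 9, 9, 1].
Σ(ℓ_i−1) = 209−6 = 203; sign = (−1)^203 = -1.
The Jacobi symbol (74|209) = -1 (Zolotarev) agrees.

-1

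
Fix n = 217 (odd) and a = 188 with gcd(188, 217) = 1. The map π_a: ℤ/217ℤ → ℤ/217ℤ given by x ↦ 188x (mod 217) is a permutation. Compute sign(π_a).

Trace 1: π^k(1) = [1, 188, 190, 132, 78, 125, 64] for k=0..6.
Decompose π into cycles: lengths [10, 10, 10, 10, 10, 10, 10, 10, 10, 10, 10, 10, 10, 10, 10, 10, 10, 10, 5, 5, 5, 5, 5, 5, 2, 2, 2, 1] (28 cycles, including the fixed point 0).
sign(π) = (−1)^{n − #cycles} = (−1)^{217−28} = (−1)^189 = -1.
Via Zolotarev, sign(π_{188}) = (188|217) = -1.

-1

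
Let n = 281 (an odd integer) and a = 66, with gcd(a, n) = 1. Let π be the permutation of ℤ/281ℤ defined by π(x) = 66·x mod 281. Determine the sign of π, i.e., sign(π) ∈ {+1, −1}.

Trace 16: π^k(16) = [16, 213, 8, 247, 4, 264, 2] for k=0..6.
3 cycles of lengths [140, 140, 1].
Σ(ℓ_i−1) = 281−3 = 278; sign = (−1)^278 = +1.
(66|281)_J = +1 (Zolotarev's lemma cross-check).

+1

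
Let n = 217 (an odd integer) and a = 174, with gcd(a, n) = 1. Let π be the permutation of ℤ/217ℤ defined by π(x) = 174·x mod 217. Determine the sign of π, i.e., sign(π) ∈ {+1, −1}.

-1

Trace 69: π^k(69) = [69, 71, 202, 211, 41, 190, 76] for k=0..6.
Decompose π into cycles: lengths [30, 30, 30, 30, 30, 30, 15, 15, 2, 2, 2, 1] (12 cycles, including the fixed point 0).
217 − 12 = 205 transpositions; sign(π) = (−1)^205 = -1.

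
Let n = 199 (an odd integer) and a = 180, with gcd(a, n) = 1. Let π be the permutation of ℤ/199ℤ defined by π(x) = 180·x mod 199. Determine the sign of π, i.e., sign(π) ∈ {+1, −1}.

+1

Orbit of 175 under x↦180x: [175, 58, 92, 43, 178, 1, 180]… (length divides ord_199(180)).
23 cycles of lengths [9, 9, 9, 9, 9, 9, 9, 9, 9, 9, 9, 9, 9, 9, 9, 9, 9, 9, 9, 9, 9, 9, 1].
199 − 23 = 176 transpositions; sign(π) = (−1)^176 = +1.
The Jacobi symbol (180|199) = +1 (Zolotarev) agrees.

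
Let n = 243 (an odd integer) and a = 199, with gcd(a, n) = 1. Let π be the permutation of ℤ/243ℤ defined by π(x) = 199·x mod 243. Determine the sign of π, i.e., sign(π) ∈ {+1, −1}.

+1

Trace 118: π^k(118) = [118, 154, 28, 226, 19, 136, 91] for k=0..6.
Cycle lengths of π_199 on ℤ/243ℤ: [27, 27, 27, 27, 27, 27, 9, 9, 9, 9, 9, 9, 3, 3, 3, 3, 3, 3, 1, 1, 1, 1, 1, 1, 1, 1, 1]; 27 cycles in total.
With 27 cycles on 243 points, sign = (−1)^{243−27} = +1.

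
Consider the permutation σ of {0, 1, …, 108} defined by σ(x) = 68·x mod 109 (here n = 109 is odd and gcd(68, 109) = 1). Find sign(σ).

-1

Trace 45: π^k(45) = [45, 8, 108, 41, 63, 33, 64] for k=0..6.
Cycle lengths of π_68 on ℤ/109ℤ: [12, 12, 12, 12, 12, 12, 12, 12, 12, 1]; 10 cycles in total.
109 − 10 = 99 transpositions; sign(π) = (−1)^99 = -1.
The Jacobi symbol (68|109) = -1 (Zolotarev) agrees.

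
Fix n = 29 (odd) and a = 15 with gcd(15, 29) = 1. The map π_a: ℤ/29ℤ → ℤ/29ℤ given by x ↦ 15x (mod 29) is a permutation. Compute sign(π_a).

Orbit of 4 under x↦15x: [4, 2, 1, 15, 22, 11, 20]… (length divides ord_29(15)).
π_15 has 2 disjoint cycles with lengths [28, 1] on {0,…,28}.
2 cycles on 29: each ℓ→(−1)^(ℓ−1), product (−1)^27 = -1.

-1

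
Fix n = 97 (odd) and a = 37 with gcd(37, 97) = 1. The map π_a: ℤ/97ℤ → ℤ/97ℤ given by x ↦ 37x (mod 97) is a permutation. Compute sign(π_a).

-1

Orbit of 77 under x↦37x: [77, 36, 71, 8, 5, 88, 55]… (length divides ord_97(37)).
Cycle lengths of π_37 on ℤ/97ℤ: [96, 1]; 2 cycles in total.
97 − 2 = 95 transpositions; sign(π) = (−1)^95 = -1.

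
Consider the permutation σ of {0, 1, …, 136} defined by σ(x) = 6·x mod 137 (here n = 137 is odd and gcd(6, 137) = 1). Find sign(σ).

Trace 90: π^k(90) = [90, 129, 89, 123, 53, 44, 127] for k=0..6.
Decompose π into cycles: lengths [136, 1] (2 cycles, including the fixed point 0).
sign(π) = (−1)^{n − #cycles} = (−1)^{137−2} = (−1)^135 = -1.
Check: (6/137) = -1 by Zolotarev.

-1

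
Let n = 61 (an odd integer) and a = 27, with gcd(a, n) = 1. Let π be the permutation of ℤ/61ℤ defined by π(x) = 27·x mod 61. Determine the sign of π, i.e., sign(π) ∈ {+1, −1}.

Start at x=58: 58 → 41 → 9 → 60 → 34 → 3 → 20 → … (one orbit).
The orbit structure of x ↦ 27x mod 61: 7 orbits of sizes [10, 10, 10, 10, 10, 10, 1].
n − c = 61 − 7 = 54; sign = (−1)^54 = +1.

+1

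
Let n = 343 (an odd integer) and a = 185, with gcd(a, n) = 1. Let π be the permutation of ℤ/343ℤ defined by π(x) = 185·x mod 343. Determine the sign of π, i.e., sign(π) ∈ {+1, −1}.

-1

Start at x=325: 325 → 100 → 321 → 46 → 278 → 323 → 73 → … (one orbit).
Cycle lengths of π_185 on ℤ/343ℤ: [294, 42, 6, 1]; 4 cycles in total.
n − c = 343 − 4 = 339; sign = (−1)^339 = -1.
Via Zolotarev, sign(π_{185}) = (185|343) = -1.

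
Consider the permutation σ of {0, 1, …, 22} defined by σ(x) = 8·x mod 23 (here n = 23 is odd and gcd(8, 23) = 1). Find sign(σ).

Start at x=16: 16 → 13 → 12 → 4 → 9 → 3 → 1 → … (one orbit).
π_8 has 3 disjoint cycles with lengths [11, 11, 1] on {0,…,22}.
Σ(ℓ_i−1) = 23−3 = 20; sign = (−1)^20 = +1.
(8|23)_J = +1 (Zolotarev's lemma cross-check).

+1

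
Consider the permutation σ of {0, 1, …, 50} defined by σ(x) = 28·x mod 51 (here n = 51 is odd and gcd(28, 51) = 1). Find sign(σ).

-1

Orbit of 1 under x↦28x: [1, 28, 19, 22, 4, 10, 25]… (length divides ord_51(28)).
Cycle type of π: 16×3 + 1×3; total 6 cycles.
n − c = 51 − 6 = 45; sign = (−1)^45 = -1.
The Jacobi symbol (28|51) = -1 (Zolotarev) agrees.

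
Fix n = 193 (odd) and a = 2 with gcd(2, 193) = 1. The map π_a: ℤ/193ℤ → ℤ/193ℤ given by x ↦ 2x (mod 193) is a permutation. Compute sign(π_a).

+1

Trace 192: π^k(192) = [192, 191, 189, 185, 177, 161, 129] for k=0..6.
3 cycles of lengths [96, 96, 1].
193 − 3 = 190 transpositions; sign(π) = (−1)^190 = +1.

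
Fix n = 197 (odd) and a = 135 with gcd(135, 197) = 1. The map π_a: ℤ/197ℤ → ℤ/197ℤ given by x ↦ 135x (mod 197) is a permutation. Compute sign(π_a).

Orbit of 101 under x↦135x: [101, 42, 154, 105, 188, 164, 76]… (length divides ord_197(135)).
π_135 has 5 disjoint cycles with lengths [49, 49, 49, 49, 1] on {0,…,196}.
5 cycles on 197: each ℓ→(−1)^(ℓ−1), product (−1)^192 = +1.
Check: (135/197) = +1 by Zolotarev.

+1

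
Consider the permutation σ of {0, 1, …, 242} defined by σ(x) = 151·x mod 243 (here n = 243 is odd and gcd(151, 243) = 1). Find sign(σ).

+1

Start at x=202: 202 → 127 → 223 → 139 → 91 → 133 → 157 → … (one orbit).
11 cycles of lengths [81, 81, 27, 27, 9, 9, 3, 3, 1, 1, 1].
11 cycles on 243: each ℓ→(−1)^(ℓ−1), product (−1)^232 = +1.
Zolotarev: (151|243) = +1, matching the cycle-count sign.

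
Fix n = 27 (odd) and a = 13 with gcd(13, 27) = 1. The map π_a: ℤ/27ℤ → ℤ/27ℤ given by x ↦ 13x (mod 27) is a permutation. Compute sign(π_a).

Orbit of 13 under x↦13x: [13, 7, 10, 22, 16, 19, 4]… (length divides ord_27(13)).
The orbit structure of x ↦ 13x mod 27: 7 orbits of sizes [9, 9, 3, 3, 1, 1, 1].
sign(π) = (−1)^{n − #cycles} = (−1)^{27−7} = (−1)^20 = +1.
Via Zolotarev, sign(π_{13}) = (13|27) = +1.

+1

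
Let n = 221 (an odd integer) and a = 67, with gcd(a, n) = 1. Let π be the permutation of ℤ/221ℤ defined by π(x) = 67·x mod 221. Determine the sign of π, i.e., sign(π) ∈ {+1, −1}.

-1

Orbit of 35 under x↦67x: [35, 135, 205, 33, 1, 67, 69]… (length divides ord_221(67)).
Decompose π into cycles: lengths [12, 12, 12, 12, 12, 12, 12, 12, 12, 12, 12, 12, 12, 12, 12, 12, 12, 2, 2, 2, 2, 2, 2, 2, 2, 1] (26 cycles, including the fixed point 0).
26 cycles on 221: each ℓ→(−1)^(ℓ−1), product (−1)^195 = -1.
Zolotarev: (67|221) = -1, matching the cycle-count sign.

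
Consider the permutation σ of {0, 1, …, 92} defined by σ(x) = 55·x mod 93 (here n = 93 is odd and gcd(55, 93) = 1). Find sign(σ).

-1

Trace 85: π^k(85) = [85, 25, 73, 16, 43, 40, 61] for k=0..6.
Decompose π into cycles: lengths [30, 30, 30, 1, 1, 1] (6 cycles, including the fixed point 0).
sign(π) = (−1)^{n − #cycles} = (−1)^{93−6} = (−1)^87 = -1.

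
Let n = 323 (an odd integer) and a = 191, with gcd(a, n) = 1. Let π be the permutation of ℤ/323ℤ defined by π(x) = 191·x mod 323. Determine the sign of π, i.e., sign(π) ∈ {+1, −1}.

+1

Trace 191: π^k(191) = [191, 305, 115, 1] for k=0..3.
Cycle type of π: 4×76 + 1×19; total 95 cycles.
95 cycles on 323: each ℓ→(−1)^(ℓ−1), product (−1)^228 = +1.
Zolotarev: (191|323) = +1, matching the cycle-count sign.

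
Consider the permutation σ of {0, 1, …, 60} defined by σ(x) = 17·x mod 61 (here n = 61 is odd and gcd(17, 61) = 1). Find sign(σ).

-1

Orbit of 11 under x↦17x: [11, 4, 7, 58, 10, 48, 23]… (length divides ord_61(17)).
The orbit structure of x ↦ 17x mod 61: 2 orbits of sizes [60, 1].
61 − 2 = 59 transpositions; sign(π) = (−1)^59 = -1.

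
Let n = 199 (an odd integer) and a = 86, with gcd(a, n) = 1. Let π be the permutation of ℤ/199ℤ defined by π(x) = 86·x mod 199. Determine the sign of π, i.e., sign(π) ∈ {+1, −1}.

Trace 182: π^k(182) = [182, 130, 36, 111, 193, 81, 1] for k=0..6.
Cycle type of π: 99×2 + 1; total 3 cycles.
Σ(ℓ_i−1) = 199−3 = 196; sign = (−1)^196 = +1.

+1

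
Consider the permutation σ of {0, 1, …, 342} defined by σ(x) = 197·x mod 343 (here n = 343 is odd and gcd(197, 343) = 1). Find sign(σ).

+1

Orbit of 1 under x↦197x: [1, 197, 50, 246, 99, 295, 148]… (length divides ord_343(197)).
Decompose π into cycles: lengths [7, 7, 7, 7, 7, 7, 7, 7, 7, 7, 7, 7, 7, 7, 7, 7, 7, 7, 7, 7, 7, 7, 7, 7, 7, 7, 7, 7, 7, 7, 7, 7, 7, 7, 7, 7, 7, 7, 7, 7, 7, 7, 1, 1, 1, 1, 1, 1, 1, 1, 1, 1, 1, 1, 1, 1, 1, 1, 1, 1, 1, 1, 1, 1, 1, 1, 1, 1, 1, 1, 1, 1, 1, 1, 1, 1, 1, 1, 1, 1, 1, 1, 1, 1, 1, 1, 1, 1, 1, 1, 1] (91 cycles, including the fixed point 0).
91 cycles on 343: each ℓ→(−1)^(ℓ−1), product (−1)^252 = +1.
Check: (197/343) = +1 by Zolotarev.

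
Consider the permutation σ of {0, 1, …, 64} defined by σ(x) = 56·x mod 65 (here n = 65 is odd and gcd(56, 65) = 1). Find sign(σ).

+1

Trace 56: π^k(56) = [56, 16, 51, 61, 36, 1] for k=0..5.
Decompose π into cycles: lengths [6, 6, 6, 6, 6, 6, 6, 6, 6, 6, 1, 1, 1, 1, 1] (15 cycles, including the fixed point 0).
65 − 15 = 50 transpositions; sign(π) = (−1)^50 = +1.
Check: (56/65) = +1 by Zolotarev.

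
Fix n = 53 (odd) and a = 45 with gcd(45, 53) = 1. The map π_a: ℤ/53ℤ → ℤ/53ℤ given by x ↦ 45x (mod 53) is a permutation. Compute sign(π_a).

-1

Orbit of 7 under x↦45x: [7, 50, 24, 20, 52, 8, 42]… (length divides ord_53(45)).
Cycle type of π: 52 + 1; total 2 cycles.
With 2 cycles on 53 points, sign = (−1)^{53−2} = -1.
(45|53)_J = -1 (Zolotarev's lemma cross-check).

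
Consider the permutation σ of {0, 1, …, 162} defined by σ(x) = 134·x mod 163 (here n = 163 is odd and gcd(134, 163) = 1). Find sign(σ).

Orbit of 151 under x↦134x: [151, 22, 14, 83, 38, 39, 10]… (length divides ord_163(134)).
Cycle lengths of π_134 on ℤ/163ℤ: [81, 81, 1]; 3 cycles in total.
With 3 cycles on 163 points, sign = (−1)^{163−3} = +1.
Via Zolotarev, sign(π_{134}) = (134|163) = +1.

+1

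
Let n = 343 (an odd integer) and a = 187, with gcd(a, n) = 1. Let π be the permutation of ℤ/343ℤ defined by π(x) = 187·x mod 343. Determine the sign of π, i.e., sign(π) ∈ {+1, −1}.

Trace 341: π^k(341) = [341, 312, 34, 184, 108, 302, 222] for k=0..6.
Cycle type of π: 294 + 42 + 6 + 1; total 4 cycles.
n − c = 343 − 4 = 339; sign = (−1)^339 = -1.

-1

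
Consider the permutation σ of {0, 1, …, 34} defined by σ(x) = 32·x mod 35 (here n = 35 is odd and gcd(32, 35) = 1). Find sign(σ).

-1

Trace 8: π^k(8) = [8, 11, 2, 29, 18, 16, 22] for k=0..6.
6 cycles of lengths [12, 12, 4, 3, 3, 1].
Σ(ℓ_i−1) = 35−6 = 29; sign = (−1)^29 = -1.
The Jacobi symbol (32|35) = -1 (Zolotarev) agrees.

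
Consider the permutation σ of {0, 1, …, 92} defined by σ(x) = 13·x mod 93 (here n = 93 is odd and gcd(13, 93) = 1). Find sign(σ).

Start at x=13: 13 → 76 → 58 → 10 → 37 → 16 → 22 → … (one orbit).
π_13 has 6 disjoint cycles with lengths [30, 30, 30, 1, 1, 1] on {0,…,92}.
n − c = 93 − 6 = 87; sign = (−1)^87 = -1.
(13|93)_J = -1 (Zolotarev's lemma cross-check).

-1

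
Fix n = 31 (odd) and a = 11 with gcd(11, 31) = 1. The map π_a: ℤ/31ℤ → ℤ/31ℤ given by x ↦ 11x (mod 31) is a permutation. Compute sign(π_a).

-1

Start at x=29: 29 → 9 → 6 → 4 → 13 → 19 → 23 → … (one orbit).
π_11 has 2 disjoint cycles with lengths [30, 1] on {0,…,30}.
With 2 cycles on 31 points, sign = (−1)^{31−2} = -1.
(11|31)_J = -1 (Zolotarev's lemma cross-check).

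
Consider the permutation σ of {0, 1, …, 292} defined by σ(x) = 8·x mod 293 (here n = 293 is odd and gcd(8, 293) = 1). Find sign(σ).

Start at x=68: 68 → 251 → 250 → 242 → 178 → 252 → 258 → … (one orbit).
2 cycles of lengths [292, 1].
2 cycles on 293: each ℓ→(−1)^(ℓ−1), product (−1)^291 = -1.
Via Zolotarev, sign(π_{8}) = (8|293) = -1.

-1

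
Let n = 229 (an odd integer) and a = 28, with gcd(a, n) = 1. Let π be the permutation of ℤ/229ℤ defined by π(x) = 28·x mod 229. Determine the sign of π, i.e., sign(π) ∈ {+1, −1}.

-1

Orbit of 191 under x↦28x: [191, 81, 207, 71, 156, 17, 18]… (length divides ord_229(28)).
2 cycles of lengths [228, 1].
sign(π) = (−1)^{n − #cycles} = (−1)^{229−2} = (−1)^227 = -1.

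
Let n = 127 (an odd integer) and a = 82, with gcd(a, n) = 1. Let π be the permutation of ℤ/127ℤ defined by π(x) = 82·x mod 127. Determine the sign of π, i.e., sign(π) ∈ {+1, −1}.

+1

Start at x=11: 11 → 13 → 50 → 36 → 31 → 2 → 37 → … (one orbit).
Cycle type of π: 63×2 + 1; total 3 cycles.
3 cycles on 127: each ℓ→(−1)^(ℓ−1), product (−1)^124 = +1.
The Jacobi symbol (82|127) = +1 (Zolotarev) agrees.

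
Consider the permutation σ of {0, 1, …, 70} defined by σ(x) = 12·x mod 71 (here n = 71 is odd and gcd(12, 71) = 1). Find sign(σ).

Trace 49: π^k(49) = [49, 20, 27, 40, 54, 9, 37] for k=0..6.
π_12 has 3 disjoint cycles with lengths [35, 35, 1] on {0,…,70}.
sign(π) = (−1)^{n − #cycles} = (−1)^{71−3} = (−1)^68 = +1.

+1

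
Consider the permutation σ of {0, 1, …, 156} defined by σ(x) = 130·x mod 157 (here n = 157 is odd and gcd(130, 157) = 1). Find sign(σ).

Trace 16: π^k(16) = [16, 39, 46, 14, 93, 1, 130] for k=0..6.
The orbit structure of x ↦ 130x mod 157: 13 orbits of sizes [13, 13, 13, 13, 13, 13, 13, 13, 13, 13, 13, 13, 1].
157 − 13 = 144 transpositions; sign(π) = (−1)^144 = +1.
(130|157)_J = +1 (Zolotarev's lemma cross-check).

+1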